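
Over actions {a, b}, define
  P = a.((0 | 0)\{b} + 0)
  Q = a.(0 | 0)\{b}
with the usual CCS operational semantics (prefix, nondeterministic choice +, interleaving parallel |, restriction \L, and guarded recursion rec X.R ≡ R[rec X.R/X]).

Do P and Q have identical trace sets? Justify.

LTS(P): 2 reachable states
  s0 = a.((0 | 0)\{b} + 0) → --a--▸ s1
  s1 = (0 | 0)\{b} + 0 → ·
LTS(Q): 2 reachable states
  t0 = a.(0 | 0)\{b} → --a--▸ t1
  t1 = (0 | 0)\{b} → ·
Partition-refinement fixed point:
  B0 = {s0, t0}
  B1 = {s1, t1}
s0 ∈ B0, t0 ∈ B0 → same block
Bisimilar ⇒ trace-equivalent.

traces(P) = traces(Q)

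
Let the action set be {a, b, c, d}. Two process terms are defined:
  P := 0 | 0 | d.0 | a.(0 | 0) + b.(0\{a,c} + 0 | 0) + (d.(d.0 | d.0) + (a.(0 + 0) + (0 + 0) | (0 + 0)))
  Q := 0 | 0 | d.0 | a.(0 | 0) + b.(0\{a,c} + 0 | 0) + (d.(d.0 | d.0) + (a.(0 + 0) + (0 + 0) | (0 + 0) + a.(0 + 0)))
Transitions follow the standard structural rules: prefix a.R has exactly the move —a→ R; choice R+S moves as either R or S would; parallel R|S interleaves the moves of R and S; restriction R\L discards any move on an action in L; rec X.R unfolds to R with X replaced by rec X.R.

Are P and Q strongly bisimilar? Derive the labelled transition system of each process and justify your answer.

Reachable graph of P (10 states):
  u0 = 0 | 0 | d.0 | a.(0 | 0) + b.(0\{a,c} + 0 | 0) + (d.(d.0 | d.0) + (a.(0 + 0) + (0 + 0) | (0 + 0))) has moves -a-> u1, -a-> u2, -b-> u3, -d-> u4, -d-> u5
  u1 = 0 + 0 has moves ∅
  u2 = 0 | 0 | d.0 | (0 | 0) has moves -d-> u6
  u3 = 0\{a,c} + 0 | 0 has moves ∅
  u4 = 0 | 0 | 0 | a.(0 | 0) has moves -a-> u6
  u5 = d.0 | d.0 has moves -d-> u7, -d-> u8
  u6 = 0 | 0 | 0 | (0 | 0) has moves ∅
  u7 = 0 | d.0 has moves -d-> u9
  u8 = d.0 | 0 has moves -d-> u9
  u9 = 0 | 0 has moves ∅
Reachable graph of Q (10 states):
  v0 = 0 | 0 | d.0 | a.(0 | 0) + b.(0\{a,c} + 0 | 0) + (d.(d.0 | d.0) + (a.(0 + 0) + (0 + 0) | (0 + 0) + a.(0 + 0))) has moves -a-> v1, -a-> v2, -b-> v3, -d-> v4, -d-> v5
  v1 = 0 + 0 has moves ∅
  v2 = 0 | 0 | d.0 | (0 | 0) has moves -d-> v6
  v3 = 0\{a,c} + 0 | 0 has moves ∅
  v4 = 0 | 0 | 0 | a.(0 | 0) has moves -a-> v6
  v5 = d.0 | d.0 has moves -d-> v7, -d-> v8
  v6 = 0 | 0 | 0 | (0 | 0) has moves ∅
  v7 = 0 | d.0 has moves -d-> v9
  v8 = d.0 | 0 has moves -d-> v9
  v9 = 0 | 0 has moves ∅
Bisimilarity quotient blocks:
  B0 = {u0, v0}
  B1 = {u1, u3, u6, u9, v1, v3, v6, v9}
  B2 = {u2, u7, u8, v2, v7, v8}
  B3 = {u5, v5}
  B4 = {u4, v4}
u0 ∈ B0, v0 ∈ B0 → same block

P ~ Q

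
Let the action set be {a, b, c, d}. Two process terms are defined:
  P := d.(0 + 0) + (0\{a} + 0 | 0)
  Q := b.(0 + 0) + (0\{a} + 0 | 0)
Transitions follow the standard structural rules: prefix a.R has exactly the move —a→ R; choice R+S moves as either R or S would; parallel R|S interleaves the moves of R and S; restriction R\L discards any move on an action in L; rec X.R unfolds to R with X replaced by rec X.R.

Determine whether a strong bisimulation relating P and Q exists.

Reachable graph of P (2 states):
  p0 = d.(0 + 0) + (0\{a} + 0 | 0) | ··d··> p1
  p1 = 0 + 0 | ∅
Reachable graph of Q (2 states):
  q0 = b.(0 + 0) + (0\{a} + 0 | 0) | ··b··> q1
  q1 = 0 + 0 | ∅
Partition-refinement fixed point:
  B0 = {p0}
  B1 = {p1, q1}
  B2 = {q0}
p0 ∈ B0, q0 ∈ B2 → different blocks

not bisimilar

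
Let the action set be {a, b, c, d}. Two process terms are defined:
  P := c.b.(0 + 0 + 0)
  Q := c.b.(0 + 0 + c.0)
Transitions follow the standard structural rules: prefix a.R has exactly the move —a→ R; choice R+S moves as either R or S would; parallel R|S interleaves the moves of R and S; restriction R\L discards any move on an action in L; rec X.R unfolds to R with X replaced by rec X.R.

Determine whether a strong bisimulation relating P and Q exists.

not bisimilar

Reachable graph of P (3 states):
  s0 = c.b.(0 + 0 + 0) → —c→ s1
  s1 = b.(0 + 0 + 0) → —b→ s2
  s2 = 0 + 0 + 0 → deadlocked
Reachable graph of Q (4 states):
  t0 = c.b.(0 + 0 + c.0) → —c→ t1
  t1 = b.(0 + 0 + c.0) → —b→ t2
  t2 = 0 + 0 + c.0 → —c→ t3
  t3 = 0 → deadlocked
Partition-refinement fixed point:
  B0 = {s0}
  B1 = {s1}
  B2 = {s2, t3}
  B3 = {t0}
  B4 = {t1}
  B5 = {t2}
s0 ∈ B0, t0 ∈ B3 → different blocks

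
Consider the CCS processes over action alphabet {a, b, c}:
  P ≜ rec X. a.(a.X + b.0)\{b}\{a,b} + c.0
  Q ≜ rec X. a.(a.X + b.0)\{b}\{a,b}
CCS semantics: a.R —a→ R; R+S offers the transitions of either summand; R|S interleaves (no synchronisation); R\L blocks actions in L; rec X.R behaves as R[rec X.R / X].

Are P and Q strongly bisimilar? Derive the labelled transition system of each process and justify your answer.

LTS(P): 3 reachable states
  p0 = rec X. a.(a.X + b.0)\{b}\{a,b} + c.0 → --a--▸ p1, --c--▸ p2
  p1 = (a.(rec X. a.(a.X + b.0)\{b}\{a,b} + c.0) + b.0)\{b}\{a,b} → deadlocked
  p2 = 0 → deadlocked
LTS(Q): 2 reachable states
  q0 = rec X. a.(a.X + b.0)\{b}\{a,b} → --a--▸ q1
  q1 = (a.(rec X. a.(a.X + b.0)\{b}\{a,b}) + b.0)\{b}\{a,b} → deadlocked
Coarsest stable partition (strong bisimilarity classes):
  B0 = {p0}
  B1 = {p1, p2, q1}
  B2 = {q0}
p0 ∈ B0, q0 ∈ B2 → different blocks

not bisimilar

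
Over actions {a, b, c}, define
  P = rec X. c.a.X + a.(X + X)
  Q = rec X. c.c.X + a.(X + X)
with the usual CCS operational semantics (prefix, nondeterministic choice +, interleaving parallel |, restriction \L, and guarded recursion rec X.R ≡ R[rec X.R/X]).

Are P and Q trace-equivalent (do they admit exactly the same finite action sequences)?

Reachable graph of P (3 states):
  u0 = rec X. c.a.X + a.(X + X) ⊢ -a-> u1, -c-> u2
  u1 = (rec X. c.a.X + a.(X + X)) + (rec X. c.a.X + a.(X + X)) ⊢ -a-> u1, -c-> u2
  u2 = a.(rec X. c.a.X + a.(X + X)) ⊢ -a-> u0
Reachable graph of Q (3 states):
  v0 = rec X. c.c.X + a.(X + X) ⊢ -a-> v1, -c-> v2
  v1 = (rec X. c.c.X + a.(X + X)) + (rec X. c.c.X + a.(X + X)) ⊢ -a-> v1, -c-> v2
  v2 = c.(rec X. c.c.X + a.(X + X)) ⊢ -c-> v0
Trace ⟨ca⟩ through P, begin at {u0}:
  after c @ step 1: {u2}
  after a @ step 2: {u0}
  — P admits the full trace.
Trace ⟨ca⟩ through Q, begin at {v0}:
  after c @ step 1: {v2}
  after a @ step 2: ∅  — Q cannot continue

trace-distinct — witness ⟨ca⟩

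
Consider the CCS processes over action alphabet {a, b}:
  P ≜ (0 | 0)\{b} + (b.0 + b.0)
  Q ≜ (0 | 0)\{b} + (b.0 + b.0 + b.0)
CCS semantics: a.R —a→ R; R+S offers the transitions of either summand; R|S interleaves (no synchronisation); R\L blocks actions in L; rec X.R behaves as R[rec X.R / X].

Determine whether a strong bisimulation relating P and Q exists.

YES

Reachable graph of P (2 states):
  m0 = (0 | 0)\{b} + (b.0 + b.0) :: -b-> m1
  m1 = 0 :: deadlocked
Reachable graph of Q (2 states):
  n0 = (0 | 0)\{b} + (b.0 + b.0 + b.0) :: -b-> n1
  n1 = 0 :: deadlocked
Partition-refinement fixed point:
  B0 = {m0, n0}
  B1 = {m1, n1}
m0 ∈ B0, n0 ∈ B0 → same block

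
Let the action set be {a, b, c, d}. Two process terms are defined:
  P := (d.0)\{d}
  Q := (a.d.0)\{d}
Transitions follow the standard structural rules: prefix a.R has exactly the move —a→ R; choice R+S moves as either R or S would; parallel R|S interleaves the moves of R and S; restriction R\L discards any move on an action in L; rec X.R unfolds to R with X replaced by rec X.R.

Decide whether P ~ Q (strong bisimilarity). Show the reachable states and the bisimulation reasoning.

NO

LTS(P): 1 reachable states
  p0 = (d.0)\{d} → deadlocked
LTS(Q): 2 reachable states
  q0 = (a.d.0)\{d} → --a--▸ q1
  q1 = (d.0)\{d} → deadlocked
Bisimilarity quotient blocks:
  B0 = {p0, q1}
  B1 = {q0}
p0 ∈ B0, q0 ∈ B1 → different blocks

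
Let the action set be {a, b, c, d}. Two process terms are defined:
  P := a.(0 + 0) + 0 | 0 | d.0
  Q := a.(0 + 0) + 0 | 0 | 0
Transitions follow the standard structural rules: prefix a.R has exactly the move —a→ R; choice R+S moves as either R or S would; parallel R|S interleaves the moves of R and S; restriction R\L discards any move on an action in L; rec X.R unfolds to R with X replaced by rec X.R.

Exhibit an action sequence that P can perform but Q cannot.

d

Reachable graph of P (3 states):
  m0 = a.(0 + 0) + 0 | 0 | d.0 | --a--▸ m1, --d--▸ m2
  m1 = 0 + 0 | (no moves)
  m2 = 0 | 0 | 0 | (no moves)
Reachable graph of Q (2 states):
  n0 = a.(0 + 0) + 0 | 0 | 0 | --a--▸ n1
  n1 = 0 + 0 | (no moves)
Executing d from P (initial set {m0}):
  after d @ step 1: {m2}
  — P admits the full trace.
Executing d from Q (initial set {n0}):
  after d @ step 1: ∅  — Q cannot continue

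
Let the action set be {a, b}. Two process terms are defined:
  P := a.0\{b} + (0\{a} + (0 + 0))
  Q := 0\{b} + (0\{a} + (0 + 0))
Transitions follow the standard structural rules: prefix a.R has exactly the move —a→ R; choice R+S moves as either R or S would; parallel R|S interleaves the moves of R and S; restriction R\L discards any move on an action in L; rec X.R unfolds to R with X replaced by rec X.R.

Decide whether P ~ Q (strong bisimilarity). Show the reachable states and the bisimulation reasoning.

NO

P's transition system — 2 states:
  p0 = a.0\{b} + (0\{a} + (0 + 0)) :: =a=> p1
  p1 = 0\{b} :: deadlocked
Q's transition system — 1 states:
  q0 = 0\{b} + (0\{a} + (0 + 0)) :: deadlocked
Coarsest stable partition (strong bisimilarity classes):
  B0 = {p0}
  B1 = {p1, q0}
p0 ∈ B0, q0 ∈ B1 → different blocks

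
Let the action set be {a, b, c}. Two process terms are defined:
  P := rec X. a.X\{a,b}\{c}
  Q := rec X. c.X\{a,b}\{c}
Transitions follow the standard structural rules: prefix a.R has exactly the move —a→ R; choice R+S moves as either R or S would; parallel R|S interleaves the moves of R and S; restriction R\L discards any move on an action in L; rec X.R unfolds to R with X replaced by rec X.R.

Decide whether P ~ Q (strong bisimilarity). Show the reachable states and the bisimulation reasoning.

P's transition system — 2 states:
  m0 = rec X. a.X\{a,b}\{c} :: --a--▸ m1
  m1 = (rec X. a.X\{a,b}\{c})\{a,b}\{c} :: (no moves)
Q's transition system — 2 states:
  n0 = rec X. c.X\{a,b}\{c} :: --c--▸ n1
  n1 = (rec X. c.X\{a,b}\{c})\{a,b}\{c} :: (no moves)
Bisimilarity quotient blocks:
  B0 = {m0}
  B1 = {m1, n1}
  B2 = {n0}
m0 ∈ B0, n0 ∈ B2 → different blocks

P ≁ Q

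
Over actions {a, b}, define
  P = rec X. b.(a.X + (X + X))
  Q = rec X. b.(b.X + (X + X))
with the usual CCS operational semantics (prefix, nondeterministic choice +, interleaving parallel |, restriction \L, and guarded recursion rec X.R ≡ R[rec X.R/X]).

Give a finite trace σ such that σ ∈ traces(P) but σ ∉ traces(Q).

ba

Reachable graph of P (2 states):
  m0 = rec X. b.(a.X + (X + X)) ⊢ ··b··> m1
  m1 = a.(rec X. b.(a.X + (X + X))) + ((rec X. b.(a.X + (X + X))) + (rec X. b.(a.X + (X + X)))) ⊢ ··a··> m0, ··b··> m1
Reachable graph of Q (2 states):
  n0 = rec X. b.(b.X + (X + X)) ⊢ ··b··> n1
  n1 = b.(rec X. b.(b.X + (X + X))) + ((rec X. b.(b.X + (X + X))) + (rec X. b.(b.X + (X + X)))) ⊢ ··b··> n0, ··b··> n1
Executing ba from P (initial set {m0}):
  after b @ step 1: {m1}
  after a @ step 2: {m0}
  P completes σ.
Executing ba from Q (initial set {n0}):
  after b @ step 1: {n1}
  after a @ step 2: no successor for Q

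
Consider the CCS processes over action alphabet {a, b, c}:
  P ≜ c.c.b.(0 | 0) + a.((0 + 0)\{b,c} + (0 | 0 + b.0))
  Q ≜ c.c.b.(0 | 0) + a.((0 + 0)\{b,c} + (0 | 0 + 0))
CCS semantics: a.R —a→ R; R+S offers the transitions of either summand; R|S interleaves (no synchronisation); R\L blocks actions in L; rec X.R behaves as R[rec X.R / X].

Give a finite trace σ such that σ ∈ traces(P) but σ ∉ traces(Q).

LTS(P): 6 reachable states
  p0 = c.c.b.(0 | 0) + a.((0 + 0)\{b,c} + (0 | 0 + b.0)) :: --a--▸ p1, --c--▸ p2
  p1 = (0 + 0)\{b,c} + (0 | 0 + b.0) :: --b--▸ p3
  p2 = c.b.(0 | 0) :: --c--▸ p4
  p3 = 0 :: stopped
  p4 = b.(0 | 0) :: --b--▸ p5
  p5 = 0 | 0 :: stopped
LTS(Q): 5 reachable states
  q0 = c.c.b.(0 | 0) + a.((0 + 0)\{b,c} + (0 | 0 + 0)) :: --a--▸ q1, --c--▸ q2
  q1 = (0 + 0)\{b,c} + (0 | 0 + 0) :: stopped
  q2 = c.b.(0 | 0) :: --c--▸ q3
  q3 = b.(0 | 0) :: --b--▸ q4
  q4 = 0 | 0 :: stopped
Run σ = ⟨ab⟩ on P: start {p0}
  [1] a ⇒ {p1}
  [2] b ⇒ {p3}
  ✓ P
Run σ = ⟨ab⟩ on Q: start {q0}
  [1] a ⇒ {q1}
  [2] b ⇒ ∅  — Q cannot continue

ab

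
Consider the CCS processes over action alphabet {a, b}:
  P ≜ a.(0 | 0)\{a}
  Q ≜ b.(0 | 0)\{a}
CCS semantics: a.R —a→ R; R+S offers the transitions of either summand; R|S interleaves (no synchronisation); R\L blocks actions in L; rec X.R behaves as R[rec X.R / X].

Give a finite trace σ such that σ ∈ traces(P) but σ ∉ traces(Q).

LTS(P): 2 reachable states
  s0 = a.(0 | 0)\{a} has moves --a--▸ s1
  s1 = (0 | 0)\{a} has moves (no moves)
LTS(Q): 2 reachable states
  t0 = b.(0 | 0)\{a} has moves --b--▸ t1
  t1 = (0 | 0)\{a} has moves (no moves)
Trace ⟨a⟩ through P, begin at {s0}:
  step 1 (a): {s1}
  ✓ P
Trace ⟨a⟩ through Q, begin at {t0}:
  step 1 (a): no successor for Q

a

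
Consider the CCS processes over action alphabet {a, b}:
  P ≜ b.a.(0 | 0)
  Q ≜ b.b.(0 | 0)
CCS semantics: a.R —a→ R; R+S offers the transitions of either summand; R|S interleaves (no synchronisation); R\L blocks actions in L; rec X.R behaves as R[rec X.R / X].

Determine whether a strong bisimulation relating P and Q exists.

LTS(P): 3 reachable states
  u0 = b.a.(0 | 0) | —b→ u1
  u1 = a.(0 | 0) | —a→ u2
  u2 = 0 | 0 | deadlocked
LTS(Q): 3 reachable states
  v0 = b.b.(0 | 0) | —b→ v1
  v1 = b.(0 | 0) | —b→ v2
  v2 = 0 | 0 | deadlocked
Coarsest stable partition (strong bisimilarity classes):
  B0 = {u0}
  B1 = {u1}
  B2 = {u2, v2}
  B3 = {v0}
  B4 = {v1}
u0 ∈ B0, v0 ∈ B3 → different blocks

P ≁ Q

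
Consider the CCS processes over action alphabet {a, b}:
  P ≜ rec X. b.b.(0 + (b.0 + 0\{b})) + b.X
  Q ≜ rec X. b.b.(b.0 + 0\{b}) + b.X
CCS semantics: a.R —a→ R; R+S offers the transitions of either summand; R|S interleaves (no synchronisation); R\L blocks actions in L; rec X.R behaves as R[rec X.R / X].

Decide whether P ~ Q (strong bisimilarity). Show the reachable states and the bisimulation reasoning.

LTS(P): 4 reachable states
  p0 = rec X. b.b.(0 + (b.0 + 0\{b})) + b.X ⊢ ··b··> p0, ··b··> p1
  p1 = b.(0 + (b.0 + 0\{b})) ⊢ ··b··> p2
  p2 = 0 + (b.0 + 0\{b}) ⊢ ··b··> p3
  p3 = 0 ⊢ deadlocked
LTS(Q): 4 reachable states
  q0 = rec X. b.b.(b.0 + 0\{b}) + b.X ⊢ ··b··> q0, ··b··> q1
  q1 = b.(b.0 + 0\{b}) ⊢ ··b··> q2
  q2 = b.0 + 0\{b} ⊢ ··b··> q3
  q3 = 0 ⊢ deadlocked
Partition-refinement fixed point:
  B0 = {p0, q0}
  B1 = {p1, q1}
  B2 = {p2, q2}
  B3 = {p3, q3}
p0 ∈ B0, q0 ∈ B0 → same block

YES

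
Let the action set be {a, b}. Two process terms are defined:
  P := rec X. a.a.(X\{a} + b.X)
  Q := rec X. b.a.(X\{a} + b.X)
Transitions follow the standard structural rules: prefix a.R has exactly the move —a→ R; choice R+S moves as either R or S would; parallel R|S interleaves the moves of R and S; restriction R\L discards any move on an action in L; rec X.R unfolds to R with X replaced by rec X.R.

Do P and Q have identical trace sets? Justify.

LTS(P): 3 reachable states
  m0 = rec X. a.a.(X\{a} + b.X) ⊢ =a=> m1
  m1 = a.((rec X. a.a.(X\{a} + b.X))\{a} + b.(rec X. a.a.(X\{a} + b.X))) ⊢ =a=> m2
  m2 = (rec X. a.a.(X\{a} + b.X))\{a} + b.(rec X. a.a.(X\{a} + b.X)) ⊢ =b=> m0
LTS(Q): 4 reachable states
  n0 = rec X. b.a.(X\{a} + b.X) ⊢ =b=> n1
  n1 = a.((rec X. b.a.(X\{a} + b.X))\{a} + b.(rec X. b.a.(X\{a} + b.X))) ⊢ =a=> n2
  n2 = (rec X. b.a.(X\{a} + b.X))\{a} + b.(rec X. b.a.(X\{a} + b.X)) ⊢ =b=> n0, =b=> n3
  n3 = (a.((rec X. b.a.(X\{a} + b.X))\{a} + b.(rec X. b.a.(X\{a} + b.X))))\{a} ⊢ ·
Run σ = ⟨a⟩ on P: start {m0}
  after a @ step 1: {m1}
  P completes σ.
Run σ = ⟨a⟩ on Q: start {n0}
  after a @ step 1: ∅ (Q stuck)

traces(P) ≠ traces(Q) — witness ⟨a⟩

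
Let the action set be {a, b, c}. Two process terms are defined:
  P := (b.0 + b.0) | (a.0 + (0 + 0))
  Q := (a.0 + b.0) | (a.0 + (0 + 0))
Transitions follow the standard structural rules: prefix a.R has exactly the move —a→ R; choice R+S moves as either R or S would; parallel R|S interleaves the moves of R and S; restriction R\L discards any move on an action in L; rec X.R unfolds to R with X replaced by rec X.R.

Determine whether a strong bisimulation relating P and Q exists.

NO

P's transition system — 4 states:
  p0 = (b.0 + b.0) | (a.0 + (0 + 0)) has moves =a=> p1, =b=> p2
  p1 = (b.0 + b.0) | 0 has moves =b=> p3
  p2 = 0 | (a.0 + (0 + 0)) has moves =a=> p3
  p3 = 0 | 0 has moves deadlocked
Q's transition system — 4 states:
  q0 = (a.0 + b.0) | (a.0 + (0 + 0)) has moves =a=> q1, =a=> q2, =b=> q2
  q1 = (a.0 + b.0) | 0 has moves =a=> q3, =b=> q3
  q2 = 0 | (a.0 + (0 + 0)) has moves =a=> q3
  q3 = 0 | 0 has moves deadlocked
Partition-refinement fixed point:
  B0 = {p0}
  B1 = {p1}
  B2 = {p3, q3}
  B3 = {p2, q2}
  B4 = {q0}
  B5 = {q1}
p0 ∈ B0, q0 ∈ B4 → different blocks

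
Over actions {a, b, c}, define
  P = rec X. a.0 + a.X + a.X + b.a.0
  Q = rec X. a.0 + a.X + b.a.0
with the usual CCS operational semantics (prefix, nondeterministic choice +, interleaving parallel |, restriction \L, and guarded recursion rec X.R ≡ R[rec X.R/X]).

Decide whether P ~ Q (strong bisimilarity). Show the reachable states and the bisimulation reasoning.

P ~ Q

LTS(P): 3 reachable states
  p0 = rec X. a.0 + a.X + a.X + b.a.0 → --a--▸ p0, --a--▸ p1, --b--▸ p2
  p1 = 0 → ·
  p2 = a.0 → --a--▸ p1
LTS(Q): 3 reachable states
  q0 = rec X. a.0 + a.X + b.a.0 → --a--▸ q0, --a--▸ q1, --b--▸ q2
  q1 = 0 → ·
  q2 = a.0 → --a--▸ q1
Partition-refinement fixed point:
  B0 = {p0, q0}
  B1 = {p1, q1}
  B2 = {p2, q2}
p0 ∈ B0, q0 ∈ B0 → same block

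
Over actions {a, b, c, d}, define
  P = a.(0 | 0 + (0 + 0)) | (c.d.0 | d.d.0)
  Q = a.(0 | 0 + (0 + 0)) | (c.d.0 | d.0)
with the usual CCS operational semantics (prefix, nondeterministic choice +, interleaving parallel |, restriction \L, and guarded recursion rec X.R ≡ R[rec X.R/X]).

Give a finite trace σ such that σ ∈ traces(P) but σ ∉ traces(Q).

dd

Reachable graph of P (18 states):
  p0 = a.(0 | 0 + (0 + 0)) | (c.d.0 | d.d.0) has moves --a--▸ p1, --c--▸ p2, --d--▸ p3
  p1 = (0 | 0 + (0 + 0)) | (c.d.0 | d.d.0) has moves --c--▸ p4, --d--▸ p5
  p2 = a.(0 | 0 + (0 + 0)) | (d.0 | d.d.0) has moves --a--▸ p4, --d--▸ p6, --d--▸ p7
  p3 = a.(0 | 0 + (0 + 0)) | (c.d.0 | d.0) has moves --a--▸ p5, --c--▸ p7, --d--▸ p8
  p4 = (0 | 0 + (0 + 0)) | (d.0 | d.d.0) has moves --d--▸ p10, --d--▸ p9
  p5 = (0 | 0 + (0 + 0)) | (c.d.0 | d.0) has moves --c--▸ p10, --d--▸ p11
  p6 = a.(0 | 0 + (0 + 0)) | (0 | d.d.0) has moves --a--▸ p9, --d--▸ p12
  p7 = a.(0 | 0 + (0 + 0)) | (d.0 | d.0) has moves --a--▸ p10, --d--▸ p12, --d--▸ p13
  p8 = a.(0 | 0 + (0 + 0)) | (c.d.0 | 0) has moves --a--▸ p11, --c--▸ p13
  p9 = (0 | 0 + (0 + 0)) | (0 | d.d.0) has moves --d--▸ p14
  p10 = (0 | 0 + (0 + 0)) | (d.0 | d.0) has moves --d--▸ p14, --d--▸ p15
  p11 = (0 | 0 + (0 + 0)) | (c.d.0 | 0) has moves --c--▸ p15
  p12 = a.(0 | 0 + (0 + 0)) | (0 | d.0) has moves --a--▸ p14, --d--▸ p16
  p13 = a.(0 | 0 + (0 + 0)) | (d.0 | 0) has moves --a--▸ p15, --d--▸ p16
  p14 = (0 | 0 + (0 + 0)) | (0 | d.0) has moves --d--▸ p17
  p15 = (0 | 0 + (0 + 0)) | (d.0 | 0) has moves --d--▸ p17
  p16 = a.(0 | 0 + (0 + 0)) | (0 | 0) has moves --a--▸ p17
  p17 = (0 | 0 + (0 + 0)) | (0 | 0) has moves ·
Reachable graph of Q (12 states):
  q0 = a.(0 | 0 + (0 + 0)) | (c.d.0 | d.0) has moves --a--▸ q1, --c--▸ q2, --d--▸ q3
  q1 = (0 | 0 + (0 + 0)) | (c.d.0 | d.0) has moves --c--▸ q4, --d--▸ q5
  q2 = a.(0 | 0 + (0 + 0)) | (d.0 | d.0) has moves --a--▸ q4, --d--▸ q6, --d--▸ q7
  q3 = a.(0 | 0 + (0 + 0)) | (c.d.0 | 0) has moves --a--▸ q5, --c--▸ q7
  q4 = (0 | 0 + (0 + 0)) | (d.0 | d.0) has moves --d--▸ q8, --d--▸ q9
  q5 = (0 | 0 + (0 + 0)) | (c.d.0 | 0) has moves --c--▸ q9
  q6 = a.(0 | 0 + (0 + 0)) | (0 | d.0) has moves --a--▸ q8, --d--▸ q10
  q7 = a.(0 | 0 + (0 + 0)) | (d.0 | 0) has moves --a--▸ q9, --d--▸ q10
  q8 = (0 | 0 + (0 + 0)) | (0 | d.0) has moves --d--▸ q11
  q9 = (0 | 0 + (0 + 0)) | (d.0 | 0) has moves --d--▸ q11
  q10 = a.(0 | 0 + (0 + 0)) | (0 | 0) has moves --a--▸ q11
  q11 = (0 | 0 + (0 + 0)) | (0 | 0) has moves ·
Run σ = ⟨dd⟩ on P: start {p0}
  step 1 (d): {p3}
  step 2 (d): {p8}
  ✓ P
Run σ = ⟨dd⟩ on Q: start {q0}
  step 1 (d): {q3}
  step 2 (d): ∅  — Q cannot continue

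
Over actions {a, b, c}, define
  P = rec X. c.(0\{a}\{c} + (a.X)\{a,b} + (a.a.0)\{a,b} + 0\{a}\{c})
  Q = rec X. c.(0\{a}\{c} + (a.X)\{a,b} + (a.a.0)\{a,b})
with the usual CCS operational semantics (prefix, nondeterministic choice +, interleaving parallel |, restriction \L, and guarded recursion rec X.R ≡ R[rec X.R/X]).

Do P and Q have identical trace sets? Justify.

LTS(P): 2 reachable states
  u0 = rec X. c.(0\{a}\{c} + (a.X)\{a,b} + (a.a.0)\{a,b} + 0\{a}\{c}) → —c→ u1
  u1 = 0\{a}\{c} + (a.(rec X. c.(0\{a}\{c} + (a.X)\{a,b} + (a.a.0)\{a,b} + 0\{a}\{c})))\{a,b} + (a.a.0)\{a,b} + 0\{a}\{c} → deadlocked
LTS(Q): 2 reachable states
  v0 = rec X. c.(0\{a}\{c} + (a.X)\{a,b} + (a.a.0)\{a,b}) → —c→ v1
  v1 = 0\{a}\{c} + (a.(rec X. c.(0\{a}\{c} + (a.X)\{a,b} + (a.a.0)\{a,b})))\{a,b} + (a.a.0)\{a,b} → deadlocked
Coarsest stable partition (strong bisimilarity classes):
  B0 = {u0, v0}
  B1 = {u1, v1}
u0 ∈ B0, v0 ∈ B0 → same block
Bisimilar ⇒ trace-equivalent.

traces(P) = traces(Q)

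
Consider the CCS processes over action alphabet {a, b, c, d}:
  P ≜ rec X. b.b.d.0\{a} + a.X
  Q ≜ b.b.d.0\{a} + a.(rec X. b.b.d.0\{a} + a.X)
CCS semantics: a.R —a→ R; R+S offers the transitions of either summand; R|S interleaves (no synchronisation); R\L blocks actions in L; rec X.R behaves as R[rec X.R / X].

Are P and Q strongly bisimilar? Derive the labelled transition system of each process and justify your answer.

Reachable graph of P (4 states):
  s0 = rec X. b.b.d.0\{a} + a.X has moves =a=> s0, =b=> s1
  s1 = b.d.0\{a} has moves =b=> s2
  s2 = d.0\{a} has moves =d=> s3
  s3 = 0\{a} has moves ·
Reachable graph of Q (5 states):
  t0 = b.b.d.0\{a} + a.(rec X. b.b.d.0\{a} + a.X) has moves =a=> t1, =b=> t2
  t1 = rec X. b.b.d.0\{a} + a.X has moves =a=> t1, =b=> t2
  t2 = b.d.0\{a} has moves =b=> t3
  t3 = d.0\{a} has moves =d=> t4
  t4 = 0\{a} has moves ·
Bisimilarity quotient blocks:
  B0 = {s0, t0, t1}
  B1 = {s1, t2}
  B2 = {s2, t3}
  B3 = {s3, t4}
s0 ∈ B0, t0 ∈ B0 → same block

bisimilar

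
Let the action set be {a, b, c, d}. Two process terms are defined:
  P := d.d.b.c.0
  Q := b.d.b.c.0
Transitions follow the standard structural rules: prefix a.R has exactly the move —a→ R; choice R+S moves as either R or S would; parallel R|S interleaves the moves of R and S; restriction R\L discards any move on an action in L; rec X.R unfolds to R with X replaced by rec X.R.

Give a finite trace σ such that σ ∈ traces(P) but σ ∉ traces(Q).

Reachable graph of P (5 states):
  u0 = d.d.b.c.0 :: —d→ u1
  u1 = d.b.c.0 :: —d→ u2
  u2 = b.c.0 :: —b→ u3
  u3 = c.0 :: —c→ u4
  u4 = 0 :: deadlocked
Reachable graph of Q (5 states):
  v0 = b.d.b.c.0 :: —b→ v1
  v1 = d.b.c.0 :: —d→ v2
  v2 = b.c.0 :: —b→ v3
  v3 = c.0 :: —c→ v4
  v4 = 0 :: deadlocked
Run σ = ⟨d⟩ on P: start {u0}
  [1] d ⇒ {u1}
  P completes σ.
Run σ = ⟨d⟩ on Q: start {v0}
  [1] d ⇒ ∅ (Q stuck)

d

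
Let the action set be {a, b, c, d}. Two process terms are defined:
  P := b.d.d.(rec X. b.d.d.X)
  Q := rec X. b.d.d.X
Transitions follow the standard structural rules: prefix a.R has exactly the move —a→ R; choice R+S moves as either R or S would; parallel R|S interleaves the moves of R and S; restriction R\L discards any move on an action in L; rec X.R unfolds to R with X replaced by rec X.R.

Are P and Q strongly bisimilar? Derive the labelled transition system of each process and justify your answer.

Reachable graph of P (4 states):
  p0 = b.d.d.(rec X. b.d.d.X) has moves —b→ p1
  p1 = d.d.(rec X. b.d.d.X) has moves —d→ p2
  p2 = d.(rec X. b.d.d.X) has moves —d→ p3
  p3 = rec X. b.d.d.X has moves —b→ p1
Reachable graph of Q (3 states):
  q0 = rec X. b.d.d.X has moves —b→ q1
  q1 = d.d.(rec X. b.d.d.X) has moves —d→ q2
  q2 = d.(rec X. b.d.d.X) has moves —d→ q0
Partition-refinement fixed point:
  B0 = {p0, p3, q0}
  B1 = {p1, q1}
  B2 = {p2, q2}
p0 ∈ B0, q0 ∈ B0 → same block

YES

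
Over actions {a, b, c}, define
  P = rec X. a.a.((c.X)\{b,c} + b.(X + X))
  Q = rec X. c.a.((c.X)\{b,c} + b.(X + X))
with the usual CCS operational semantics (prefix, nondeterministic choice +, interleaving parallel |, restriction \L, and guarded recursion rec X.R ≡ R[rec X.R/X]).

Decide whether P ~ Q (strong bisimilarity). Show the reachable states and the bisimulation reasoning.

not bisimilar

Reachable graph of P (4 states):
  u0 = rec X. a.a.((c.X)\{b,c} + b.(X + X)) → --a--▸ u1
  u1 = a.((c.(rec X. a.a.((c.X)\{b,c} + b.(X + X))))\{b,c} + b.((rec X. a.a.((c.X)\{b,c} + b.(X + X))) + (rec X. a.a.((c.X)\{b,c} + b.(X + X))))) → --a--▸ u2
  u2 = (c.(rec X. a.a.((c.X)\{b,c} + b.(X + X))))\{b,c} + b.((rec X. a.a.((c.X)\{b,c} + b.(X + X))) + (rec X. a.a.((c.X)\{b,c} + b.(X + X)))) → --b--▸ u3
  u3 = (rec X. a.a.((c.X)\{b,c} + b.(X + X))) + (rec X. a.a.((c.X)\{b,c} + b.(X + X))) → --a--▸ u1
Reachable graph of Q (4 states):
  v0 = rec X. c.a.((c.X)\{b,c} + b.(X + X)) → --c--▸ v1
  v1 = a.((c.(rec X. c.a.((c.X)\{b,c} + b.(X + X))))\{b,c} + b.((rec X. c.a.((c.X)\{b,c} + b.(X + X))) + (rec X. c.a.((c.X)\{b,c} + b.(X + X))))) → --a--▸ v2
  v2 = (c.(rec X. c.a.((c.X)\{b,c} + b.(X + X))))\{b,c} + b.((rec X. c.a.((c.X)\{b,c} + b.(X + X))) + (rec X. c.a.((c.X)\{b,c} + b.(X + X)))) → --b--▸ v3
  v3 = (rec X. c.a.((c.X)\{b,c} + b.(X + X))) + (rec X. c.a.((c.X)\{b,c} + b.(X + X))) → --c--▸ v1
Bisimilarity quotient blocks:
  B0 = {u0, u3}
  B1 = {u1}
  B2 = {u2}
  B3 = {v0, v3}
  B4 = {v1}
  B5 = {v2}
u0 ∈ B0, v0 ∈ B3 → different blocks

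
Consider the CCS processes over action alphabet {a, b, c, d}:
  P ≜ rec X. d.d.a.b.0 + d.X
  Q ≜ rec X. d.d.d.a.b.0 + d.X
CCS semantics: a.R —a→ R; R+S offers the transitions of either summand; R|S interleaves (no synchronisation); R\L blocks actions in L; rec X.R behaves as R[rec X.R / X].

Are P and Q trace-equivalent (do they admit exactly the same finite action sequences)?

P's transition system — 5 states:
  u0 = rec X. d.d.a.b.0 + d.X → ··d··> u0, ··d··> u1
  u1 = d.a.b.0 → ··d··> u2
  u2 = a.b.0 → ··a··> u3
  u3 = b.0 → ··b··> u4
  u4 = 0 → stopped
Q's transition system — 6 states:
  v0 = rec X. d.d.d.a.b.0 + d.X → ··d··> v0, ··d··> v1
  v1 = d.d.a.b.0 → ··d··> v2
  v2 = d.a.b.0 → ··d··> v3
  v3 = a.b.0 → ··a··> v4
  v4 = b.0 → ··b··> v5
  v5 = 0 → stopped
Run σ = ⟨dda⟩ on P: start {u0}
  step 1 (d): {u0, u1}
  step 2 (d): {u0, u1, u2}
  step 3 (a): {u3}
  ✓ P
Run σ = ⟨dda⟩ on Q: start {v0}
  step 1 (d): {v0, v1}
  step 2 (d): {v0, v1, v2}
  step 3 (a): ∅ (Q stuck)

NO — witness ⟨dda⟩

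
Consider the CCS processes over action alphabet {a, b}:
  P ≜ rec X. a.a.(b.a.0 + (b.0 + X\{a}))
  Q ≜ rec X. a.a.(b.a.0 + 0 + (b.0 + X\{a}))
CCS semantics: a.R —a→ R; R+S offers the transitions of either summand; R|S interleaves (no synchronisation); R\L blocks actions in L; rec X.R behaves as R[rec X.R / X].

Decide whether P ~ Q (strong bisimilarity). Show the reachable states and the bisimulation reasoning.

P ~ Q

P's transition system — 5 states:
  s0 = rec X. a.a.(b.a.0 + (b.0 + X\{a})) | =a=> s1
  s1 = a.(b.a.0 + (b.0 + (rec X. a.a.(b.a.0 + (b.0 + X\{a})))\{a})) | =a=> s2
  s2 = b.a.0 + (b.0 + (rec X. a.a.(b.a.0 + (b.0 + X\{a})))\{a}) | =b=> s3, =b=> s4
  s3 = 0 | ∅
  s4 = a.0 | =a=> s3
Q's transition system — 5 states:
  t0 = rec X. a.a.(b.a.0 + 0 + (b.0 + X\{a})) | =a=> t1
  t1 = a.(b.a.0 + 0 + (b.0 + (rec X. a.a.(b.a.0 + 0 + (b.0 + X\{a})))\{a})) | =a=> t2
  t2 = b.a.0 + 0 + (b.0 + (rec X. a.a.(b.a.0 + 0 + (b.0 + X\{a})))\{a}) | =b=> t3, =b=> t4
  t3 = 0 | ∅
  t4 = a.0 | =a=> t3
Coarsest stable partition (strong bisimilarity classes):
  B0 = {s0, t0}
  B1 = {s1, t1}
  B2 = {s2, t2}
  B3 = {s4, t4}
  B4 = {s3, t3}
s0 ∈ B0, t0 ∈ B0 → same block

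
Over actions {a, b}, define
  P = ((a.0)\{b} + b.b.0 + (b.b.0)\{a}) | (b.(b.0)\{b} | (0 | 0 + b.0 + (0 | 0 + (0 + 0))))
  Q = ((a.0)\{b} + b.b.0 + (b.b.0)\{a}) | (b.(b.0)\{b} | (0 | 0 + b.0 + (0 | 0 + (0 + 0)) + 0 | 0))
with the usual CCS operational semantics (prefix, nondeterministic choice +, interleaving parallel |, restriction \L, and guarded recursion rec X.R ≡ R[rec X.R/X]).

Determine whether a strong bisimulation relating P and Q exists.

LTS(P): 24 reachable states
  m0 = ((a.0)\{b} + b.b.0 + (b.b.0)\{a}) | (b.(b.0)\{b} | (0 | 0 + b.0 + (0 | 0 + (0 + 0)))) ⊢ -a-> m1, -b-> m2, -b-> m3, -b-> m4, -b-> m5
  m1 = 0\{b} | (b.(b.0)\{b} | (0 | 0 + b.0 + (0 | 0 + (0 + 0)))) ⊢ -b-> m6, -b-> m7
  m2 = ((a.0)\{b} + b.b.0 + (b.b.0)\{a}) | ((b.0)\{b} | (0 | 0 + b.0 + (0 | 0 + (0 + 0)))) ⊢ -a-> m6, -b-> m10, -b-> m8, -b-> m9
  m3 = ((a.0)\{b} + b.b.0 + (b.b.0)\{a}) | (b.(b.0)\{b} | 0) ⊢ -a-> m7, -b-> m11, -b-> m12, -b-> m8
  m4 = (b.0)\{a} | (b.(b.0)\{b} | (0 | 0 + b.0 + (0 | 0 + (0 + 0)))) ⊢ -b-> m11, -b-> m13, -b-> m9
  m5 = b.0 | (b.(b.0)\{b} | (0 | 0 + b.0 + (0 | 0 + (0 + 0)))) ⊢ -b-> m10, -b-> m12, -b-> m14
  m6 = 0\{b} | ((b.0)\{b} | (0 | 0 + b.0 + (0 | 0 + (0 + 0)))) ⊢ -b-> m15
  m7 = 0\{b} | (b.(b.0)\{b} | 0) ⊢ -b-> m15
  m8 = ((a.0)\{b} + b.b.0 + (b.b.0)\{a}) | ((b.0)\{b} | 0) ⊢ -a-> m15, -b-> m16, -b-> m17
  m9 = (b.0)\{a} | ((b.0)\{b} | (0 | 0 + b.0 + (0 | 0 + (0 + 0)))) ⊢ -b-> m16, -b-> m18
  m10 = b.0 | ((b.0)\{b} | (0 | 0 + b.0 + (0 | 0 + (0 + 0)))) ⊢ -b-> m17, -b-> m19
  m11 = (b.0)\{a} | (b.(b.0)\{b} | 0) ⊢ -b-> m16, -b-> m20
  m12 = b.0 | (b.(b.0)\{b} | 0) ⊢ -b-> m17, -b-> m21
  m13 = 0\{a} | (b.(b.0)\{b} | (0 | 0 + b.0 + (0 | 0 + (0 + 0)))) ⊢ -b-> m18, -b-> m20
  m14 = 0 | (b.(b.0)\{b} | (0 | 0 + b.0 + (0 | 0 + (0 + 0)))) ⊢ -b-> m19, -b-> m21
  m15 = 0\{b} | ((b.0)\{b} | 0) ⊢ (no moves)
  m16 = (b.0)\{a} | ((b.0)\{b} | 0) ⊢ -b-> m22
  m17 = b.0 | ((b.0)\{b} | 0) ⊢ -b-> m23
  m18 = 0\{a} | ((b.0)\{b} | (0 | 0 + b.0 + (0 | 0 + (0 + 0)))) ⊢ -b-> m22
  m19 = 0 | ((b.0)\{b} | (0 | 0 + b.0 + (0 | 0 + (0 + 0)))) ⊢ -b-> m23
  m20 = 0\{a} | (b.(b.0)\{b} | 0) ⊢ -b-> m22
  m21 = 0 | (b.(b.0)\{b} | 0) ⊢ -b-> m23
  m22 = 0\{a} | ((b.0)\{b} | 0) ⊢ (no moves)
  m23 = 0 | ((b.0)\{b} | 0) ⊢ (no moves)
LTS(Q): 24 reachable states
  n0 = ((a.0)\{b} + b.b.0 + (b.b.0)\{a}) | (b.(b.0)\{b} | (0 | 0 + b.0 + (0 | 0 + (0 + 0)) + 0 | 0)) ⊢ -a-> n1, -b-> n2, -b-> n3, -b-> n4, -b-> n5
  n1 = 0\{b} | (b.(b.0)\{b} | (0 | 0 + b.0 + (0 | 0 + (0 + 0)) + 0 | 0)) ⊢ -b-> n6, -b-> n7
  n2 = ((a.0)\{b} + b.b.0 + (b.b.0)\{a}) | ((b.0)\{b} | (0 | 0 + b.0 + (0 | 0 + (0 + 0)) + 0 | 0)) ⊢ -a-> n6, -b-> n10, -b-> n8, -b-> n9
  n3 = ((a.0)\{b} + b.b.0 + (b.b.0)\{a}) | (b.(b.0)\{b} | 0) ⊢ -a-> n7, -b-> n11, -b-> n12, -b-> n8
  n4 = (b.0)\{a} | (b.(b.0)\{b} | (0 | 0 + b.0 + (0 | 0 + (0 + 0)) + 0 | 0)) ⊢ -b-> n11, -b-> n13, -b-> n9
  n5 = b.0 | (b.(b.0)\{b} | (0 | 0 + b.0 + (0 | 0 + (0 + 0)) + 0 | 0)) ⊢ -b-> n10, -b-> n12, -b-> n14
  n6 = 0\{b} | ((b.0)\{b} | (0 | 0 + b.0 + (0 | 0 + (0 + 0)) + 0 | 0)) ⊢ -b-> n15
  n7 = 0\{b} | (b.(b.0)\{b} | 0) ⊢ -b-> n15
  n8 = ((a.0)\{b} + b.b.0 + (b.b.0)\{a}) | ((b.0)\{b} | 0) ⊢ -a-> n15, -b-> n16, -b-> n17
  n9 = (b.0)\{a} | ((b.0)\{b} | (0 | 0 + b.0 + (0 | 0 + (0 + 0)) + 0 | 0)) ⊢ -b-> n16, -b-> n18
  n10 = b.0 | ((b.0)\{b} | (0 | 0 + b.0 + (0 | 0 + (0 + 0)) + 0 | 0)) ⊢ -b-> n17, -b-> n19
  n11 = (b.0)\{a} | (b.(b.0)\{b} | 0) ⊢ -b-> n16, -b-> n20
  n12 = b.0 | (b.(b.0)\{b} | 0) ⊢ -b-> n17, -b-> n21
  n13 = 0\{a} | (b.(b.0)\{b} | (0 | 0 + b.0 + (0 | 0 + (0 + 0)) + 0 | 0)) ⊢ -b-> n18, -b-> n20
  n14 = 0 | (b.(b.0)\{b} | (0 | 0 + b.0 + (0 | 0 + (0 + 0)) + 0 | 0)) ⊢ -b-> n19, -b-> n21
  n15 = 0\{b} | ((b.0)\{b} | 0) ⊢ (no moves)
  n16 = (b.0)\{a} | ((b.0)\{b} | 0) ⊢ -b-> n22
  n17 = b.0 | ((b.0)\{b} | 0) ⊢ -b-> n23
  n18 = 0\{a} | ((b.0)\{b} | (0 | 0 + b.0 + (0 | 0 + (0 + 0)) + 0 | 0)) ⊢ -b-> n22
  n19 = 0 | ((b.0)\{b} | (0 | 0 + b.0 + (0 | 0 + (0 + 0)) + 0 | 0)) ⊢ -b-> n23
  n20 = 0\{a} | (b.(b.0)\{b} | 0) ⊢ -b-> n22
  n21 = 0 | (b.(b.0)\{b} | 0) ⊢ -b-> n23
  n22 = 0\{a} | ((b.0)\{b} | 0) ⊢ (no moves)
  n23 = 0 | ((b.0)\{b} | 0) ⊢ (no moves)
Bisimilarity quotient blocks:
  B0 = {m0, n0}
  B1 = {m1, m10, m11, m12, m13, m14, m9, n1, n10, n11, n12, n13, n14, n9}
  B2 = {m16, m17, m18, m19, m20, m21, m6, m7, n16, n17, n18, n19, n20, n21, n6, n7}
  B3 = {m15, m22, m23, n15, n22, n23}
  B4 = {m4, m5, n4, n5}
  B5 = {m2, m3, n2, n3}
  B6 = {m8, n8}
m0 ∈ B0, n0 ∈ B0 → same block

P ~ Q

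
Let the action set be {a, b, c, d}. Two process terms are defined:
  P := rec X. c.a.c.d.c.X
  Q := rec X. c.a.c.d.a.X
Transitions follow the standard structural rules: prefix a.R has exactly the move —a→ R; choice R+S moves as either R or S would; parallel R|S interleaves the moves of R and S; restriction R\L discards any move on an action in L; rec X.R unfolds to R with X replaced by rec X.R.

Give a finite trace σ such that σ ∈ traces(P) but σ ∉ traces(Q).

LTS(P): 5 reachable states
  s0 = rec X. c.a.c.d.c.X :: ··c··> s1
  s1 = a.c.d.c.(rec X. c.a.c.d.c.X) :: ··a··> s2
  s2 = c.d.c.(rec X. c.a.c.d.c.X) :: ··c··> s3
  s3 = d.c.(rec X. c.a.c.d.c.X) :: ··d··> s4
  s4 = c.(rec X. c.a.c.d.c.X) :: ··c··> s0
LTS(Q): 5 reachable states
  t0 = rec X. c.a.c.d.a.X :: ··c··> t1
  t1 = a.c.d.a.(rec X. c.a.c.d.a.X) :: ··a··> t2
  t2 = c.d.a.(rec X. c.a.c.d.a.X) :: ··c··> t3
  t3 = d.a.(rec X. c.a.c.d.a.X) :: ··d··> t4
  t4 = a.(rec X. c.a.c.d.a.X) :: ··a··> t0
Trace ⟨cacdc⟩ through P, begin at {s0}:
  after c @ step 1: {s1}
  after a @ step 2: {s2}
  after c @ step 3: {s3}
  after d @ step 4: {s4}
  after c @ step 5: {s0}
  — P admits the full trace.
Trace ⟨cacdc⟩ through Q, begin at {t0}:
  after c @ step 1: {t1}
  after a @ step 2: {t2}
  after c @ step 3: {t3}
  after d @ step 4: {t4}
  after c @ step 5: ∅ (Q stuck)

cacdc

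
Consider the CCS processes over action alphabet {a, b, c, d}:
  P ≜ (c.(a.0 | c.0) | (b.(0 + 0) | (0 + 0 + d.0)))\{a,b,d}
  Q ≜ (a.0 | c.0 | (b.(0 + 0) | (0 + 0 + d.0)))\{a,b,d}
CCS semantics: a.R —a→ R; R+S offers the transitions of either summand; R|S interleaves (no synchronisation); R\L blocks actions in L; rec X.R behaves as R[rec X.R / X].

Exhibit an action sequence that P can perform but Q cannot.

cc

P's transition system — 3 states:
  u0 = (c.(a.0 | c.0) | (b.(0 + 0) | (0 + 0 + d.0)))\{a,b,d} → =c=> u1
  u1 = (a.0 | c.0 | (b.(0 + 0) | (0 + 0 + d.0)))\{a,b,d} → =c=> u2
  u2 = (a.0 | 0 | (b.(0 + 0) | (0 + 0 + d.0)))\{a,b,d} → ·
Q's transition system — 2 states:
  v0 = (a.0 | c.0 | (b.(0 + 0) | (0 + 0 + d.0)))\{a,b,d} → =c=> v1
  v1 = (a.0 | 0 | (b.(0 + 0) | (0 + 0 + d.0)))\{a,b,d} → ·
Run σ = ⟨cc⟩ on P: start {u0}
  [1] c ⇒ {u1}
  [2] c ⇒ {u2}
  ✓ P
Run σ = ⟨cc⟩ on Q: start {v0}
  [1] c ⇒ {v1}
  [2] c ⇒ ∅ (Q stuck)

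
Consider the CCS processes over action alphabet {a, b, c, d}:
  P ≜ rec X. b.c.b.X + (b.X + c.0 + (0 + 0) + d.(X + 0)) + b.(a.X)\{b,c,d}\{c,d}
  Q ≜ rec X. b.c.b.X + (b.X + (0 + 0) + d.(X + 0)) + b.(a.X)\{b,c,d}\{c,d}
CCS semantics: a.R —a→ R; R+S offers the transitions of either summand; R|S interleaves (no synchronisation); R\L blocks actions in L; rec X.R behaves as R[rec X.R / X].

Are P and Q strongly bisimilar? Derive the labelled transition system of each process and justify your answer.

LTS(P): 7 reachable states
  m0 = rec X. b.c.b.X + (b.X + c.0 + (0 + 0) + d.(X + 0)) + b.(a.X)\{b,c,d}\{c,d} ⊢ -b-> m0, -b-> m1, -b-> m2, -c-> m3, -d-> m4
  m1 = (a.(rec X. b.c.b.X + (b.X + c.0 + (0 + 0) + d.(X + 0)) + b.(a.X)\{b,c,d}\{c,d}))\{b,c,d}\{c,d} ⊢ -a-> m5
  m2 = c.b.(rec X. b.c.b.X + (b.X + c.0 + (0 + 0) + d.(X + 0)) + b.(a.X)\{b,c,d}\{c,d}) ⊢ -c-> m6
  m3 = 0 ⊢ deadlocked
  m4 = (rec X. b.c.b.X + (b.X + c.0 + (0 + 0) + d.(X + 0)) + b.(a.X)\{b,c,d}\{c,d}) + 0 ⊢ -b-> m0, -b-> m1, -b-> m2, -c-> m3, -d-> m4
  m5 = (rec X. b.c.b.X + (b.X + c.0 + (0 + 0) + d.(X + 0)) + b.(a.X)\{b,c,d}\{c,d})\{b,c,d}\{c,d} ⊢ deadlocked
  m6 = b.(rec X. b.c.b.X + (b.X + c.0 + (0 + 0) + d.(X + 0)) + b.(a.X)\{b,c,d}\{c,d}) ⊢ -b-> m0
LTS(Q): 6 reachable states
  n0 = rec X. b.c.b.X + (b.X + (0 + 0) + d.(X + 0)) + b.(a.X)\{b,c,d}\{c,d} ⊢ -b-> n0, -b-> n1, -b-> n2, -d-> n3
  n1 = (a.(rec X. b.c.b.X + (b.X + (0 + 0) + d.(X + 0)) + b.(a.X)\{b,c,d}\{c,d}))\{b,c,d}\{c,d} ⊢ -a-> n4
  n2 = c.b.(rec X. b.c.b.X + (b.X + (0 + 0) + d.(X + 0)) + b.(a.X)\{b,c,d}\{c,d}) ⊢ -c-> n5
  n3 = (rec X. b.c.b.X + (b.X + (0 + 0) + d.(X + 0)) + b.(a.X)\{b,c,d}\{c,d}) + 0 ⊢ -b-> n0, -b-> n1, -b-> n2, -d-> n3
  n4 = (rec X. b.c.b.X + (b.X + (0 + 0) + d.(X + 0)) + b.(a.X)\{b,c,d}\{c,d})\{b,c,d}\{c,d} ⊢ deadlocked
  n5 = b.(rec X. b.c.b.X + (b.X + (0 + 0) + d.(X + 0)) + b.(a.X)\{b,c,d}\{c,d}) ⊢ -b-> n0
Partition-refinement fixed point:
  B0 = {m0, m4}
  B1 = {m1, n1}
  B2 = {m3, m5, n4}
  B3 = {m2}
  B4 = {m6}
  B5 = {n0, n3}
  B6 = {n2}
  B7 = {n5}
m0 ∈ B0, n0 ∈ B5 → different blocks

NO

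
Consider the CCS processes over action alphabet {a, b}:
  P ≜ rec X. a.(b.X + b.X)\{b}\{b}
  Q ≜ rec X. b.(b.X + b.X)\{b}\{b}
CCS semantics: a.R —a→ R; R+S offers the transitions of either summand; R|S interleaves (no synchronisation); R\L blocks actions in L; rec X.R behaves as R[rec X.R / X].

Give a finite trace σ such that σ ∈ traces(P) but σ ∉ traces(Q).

LTS(P): 2 reachable states
  p0 = rec X. a.(b.X + b.X)\{b}\{b} | --a--▸ p1
  p1 = (b.(rec X. a.(b.X + b.X)\{b}\{b}) + b.(rec X. a.(b.X + b.X)\{b}\{b}))\{b}\{b} | ∅
LTS(Q): 2 reachable states
  q0 = rec X. b.(b.X + b.X)\{b}\{b} | --b--▸ q1
  q1 = (b.(rec X. b.(b.X + b.X)\{b}\{b}) + b.(rec X. b.(b.X + b.X)\{b}\{b}))\{b}\{b} | ∅
Trace ⟨a⟩ through P, begin at {p0}:
  after a @ step 1: {p1}
  P completes σ.
Trace ⟨a⟩ through Q, begin at {q0}:
  after a @ step 1: ∅ (Q stuck)

a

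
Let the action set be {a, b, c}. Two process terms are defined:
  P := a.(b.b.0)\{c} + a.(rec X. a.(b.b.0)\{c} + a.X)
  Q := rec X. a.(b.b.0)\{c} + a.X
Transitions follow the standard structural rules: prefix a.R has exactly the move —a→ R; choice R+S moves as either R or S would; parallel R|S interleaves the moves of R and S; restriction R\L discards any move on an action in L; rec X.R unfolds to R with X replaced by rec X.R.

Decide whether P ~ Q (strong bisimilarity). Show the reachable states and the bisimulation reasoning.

P ~ Q

Reachable graph of P (5 states):
  p0 = a.(b.b.0)\{c} + a.(rec X. a.(b.b.0)\{c} + a.X) ⊢ —a→ p1, —a→ p2
  p1 = (b.b.0)\{c} ⊢ —b→ p3
  p2 = rec X. a.(b.b.0)\{c} + a.X ⊢ —a→ p1, —a→ p2
  p3 = (b.0)\{c} ⊢ —b→ p4
  p4 = 0\{c} ⊢ ∅
Reachable graph of Q (4 states):
  q0 = rec X. a.(b.b.0)\{c} + a.X ⊢ —a→ q0, —a→ q1
  q1 = (b.b.0)\{c} ⊢ —b→ q2
  q2 = (b.0)\{c} ⊢ —b→ q3
  q3 = 0\{c} ⊢ ∅
Coarsest stable partition (strong bisimilarity classes):
  B0 = {p0, p2, q0}
  B1 = {p1, q1}
  B2 = {p3, q2}
  B3 = {p4, q3}
p0 ∈ B0, q0 ∈ B0 → same block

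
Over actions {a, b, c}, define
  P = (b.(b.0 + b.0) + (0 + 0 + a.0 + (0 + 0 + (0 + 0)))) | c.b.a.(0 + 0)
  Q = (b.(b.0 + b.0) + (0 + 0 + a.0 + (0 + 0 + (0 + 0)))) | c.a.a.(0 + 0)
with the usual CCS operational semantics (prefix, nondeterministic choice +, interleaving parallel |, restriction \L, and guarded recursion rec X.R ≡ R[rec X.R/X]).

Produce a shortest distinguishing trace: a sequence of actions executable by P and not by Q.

acb

Reachable graph of P (12 states):
  s0 = (b.(b.0 + b.0) + (0 + 0 + a.0 + (0 + 0 + (0 + 0)))) | c.b.a.(0 + 0) :: ··a··> s1, ··b··> s2, ··c··> s3
  s1 = 0 | c.b.a.(0 + 0) :: ··c··> s4
  s2 = (b.0 + b.0) | c.b.a.(0 + 0) :: ··b··> s1, ··c··> s5
  s3 = (b.(b.0 + b.0) + (0 + 0 + a.0 + (0 + 0 + (0 + 0)))) | b.a.(0 + 0) :: ··a··> s4, ··b··> s5, ··b··> s6
  s4 = 0 | b.a.(0 + 0) :: ··b··> s7
  s5 = (b.0 + b.0) | b.a.(0 + 0) :: ··b··> s4, ··b··> s8
  s6 = (b.(b.0 + b.0) + (0 + 0 + a.0 + (0 + 0 + (0 + 0)))) | a.(0 + 0) :: ··a··> s7, ··a··> s9, ··b··> s8
  s7 = 0 | a.(0 + 0) :: ··a··> s10
  s8 = (b.0 + b.0) | a.(0 + 0) :: ··a··> s11, ··b··> s7
  s9 = (b.(b.0 + b.0) + (0 + 0 + a.0 + (0 + 0 + (0 + 0)))) | (0 + 0) :: ··a··> s10, ··b··> s11
  s10 = 0 | (0 + 0) :: stopped
  s11 = (b.0 + b.0) | (0 + 0) :: ··b··> s10
Reachable graph of Q (12 states):
  t0 = (b.(b.0 + b.0) + (0 + 0 + a.0 + (0 + 0 + (0 + 0)))) | c.a.a.(0 + 0) :: ··a··> t1, ··b··> t2, ··c··> t3
  t1 = 0 | c.a.a.(0 + 0) :: ··c··> t4
  t2 = (b.0 + b.0) | c.a.a.(0 + 0) :: ··b··> t1, ··c··> t5
  t3 = (b.(b.0 + b.0) + (0 + 0 + a.0 + (0 + 0 + (0 + 0)))) | a.a.(0 + 0) :: ··a··> t4, ··a··> t6, ··b··> t5
  t4 = 0 | a.a.(0 + 0) :: ··a··> t7
  t5 = (b.0 + b.0) | a.a.(0 + 0) :: ··a··> t8, ··b··> t4
  t6 = (b.(b.0 + b.0) + (0 + 0 + a.0 + (0 + 0 + (0 + 0)))) | a.(0 + 0) :: ··a··> t7, ··a··> t9, ··b··> t8
  t7 = 0 | a.(0 + 0) :: ··a··> t10
  t8 = (b.0 + b.0) | a.(0 + 0) :: ··a··> t11, ··b··> t7
  t9 = (b.(b.0 + b.0) + (0 + 0 + a.0 + (0 + 0 + (0 + 0)))) | (0 + 0) :: ··a··> t10, ··b··> t11
  t10 = 0 | (0 + 0) :: stopped
  t11 = (b.0 + b.0) | (0 + 0) :: ··b··> t10
Executing acb from P (initial set {s0}):
  [1] a ⇒ {s1}
  [2] c ⇒ {s4}
  [3] b ⇒ {s7}
  — P admits the full trace.
Executing acb from Q (initial set {t0}):
  [1] a ⇒ {t1}
  [2] c ⇒ {t4}
  [3] b ⇒ no successor for Q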